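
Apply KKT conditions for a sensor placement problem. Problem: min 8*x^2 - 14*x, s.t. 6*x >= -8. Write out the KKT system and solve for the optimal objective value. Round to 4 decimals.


Step 1: Try lambda = 0 (constraint inactive).
Stationarity: 2*8*x - 14 = 0
x* = 14/(2*8) = 0.875
Check constraint: 6*0.875 = 5.25 >= -8 -- satisfied.
Step 2: Compute optimal value.
f(x*) = 8*0.875^2 - 14*0.875 = -6.125


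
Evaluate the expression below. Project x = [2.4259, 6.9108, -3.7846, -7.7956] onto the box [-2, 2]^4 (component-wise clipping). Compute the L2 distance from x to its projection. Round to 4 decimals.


Project each component onto [-2, 2].
clip(2.4259) = 2.0, clip(6.9108) = 2.0, clip(-3.7846) = -2.0, clip(-7.7956) = -2.0
Projection = [2.0, 2.0, -2.0, -2.0]
Squared diffs: [0.1814, 24.116, 3.1848, 33.589]
Distance = sqrt(61.0712) = 7.8148


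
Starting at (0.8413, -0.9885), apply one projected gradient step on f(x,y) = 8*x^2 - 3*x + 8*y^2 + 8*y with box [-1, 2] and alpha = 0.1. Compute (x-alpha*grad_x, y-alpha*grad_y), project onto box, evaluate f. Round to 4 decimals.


Step 1: Compute gradient at (0.8413, -0.9885).
grad_x = 2*8*0.8413 - 3 = 10.4608
grad_y = 2*8*-0.9885 + 8 = -7.816
Step 2: Gradient step.
x_raw = 0.8413 - 0.1*10.4608 = -0.2048
y_raw = -0.9885 - 0.1*-7.816 = -0.2069
Step 3: Project onto [-1, 2].
x_proj = clip(-0.2048) = -0.2048
y_proj = clip(-0.2069) = -0.2069
Step 4: Evaluate f.
f(-0.2048, -0.2069) = -0.3629


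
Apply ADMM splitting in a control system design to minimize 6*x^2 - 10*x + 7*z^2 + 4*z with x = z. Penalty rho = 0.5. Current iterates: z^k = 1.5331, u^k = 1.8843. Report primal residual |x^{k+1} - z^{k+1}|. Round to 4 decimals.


ADMM iteration with rho = 0.5, z^k = 1.5331, u^k = 1.8843
Step 1: x-update.
Minimize 6*x^2 - 10*x + (0.5/2)*(x - 1.5331 + 1.8843)^2
FOC: (2*6 + 0.5)*x = 10 + 0.5*(1.5331 - 1.8843)
x^{k+1} = 0.786
Step 2: z-update.
Minimize 7*z^2 + 4*z + (0.5/2)*(0.786 - z + 1.8843)^2
FOC: (2*7 + 0.5)*z = -4 + 0.5*(0.786 + 1.8843)
z^{k+1} = -0.1838
Step 3: u-update.
u^{k+1} = 1.8843 + 0.786 + 0.1838 = 2.854
Step 4: Primal residual = |0.786 + 0.1838| = 0.9697


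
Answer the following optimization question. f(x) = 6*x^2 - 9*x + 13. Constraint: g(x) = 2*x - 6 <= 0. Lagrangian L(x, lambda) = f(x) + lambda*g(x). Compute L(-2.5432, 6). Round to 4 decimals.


Step 1: Evaluate f(x).
f(-2.5432) = 6*(-2.5432)^2 - 9*(-2.5432) + 13 = 74.696
Step 2: Evaluate g(x).
g(-2.5432) = 2*-2.5432 - 6 = -11.0864
Step 3: Compute Lagrangian.
L = 74.696 + 6*-11.0864 = 8.1776


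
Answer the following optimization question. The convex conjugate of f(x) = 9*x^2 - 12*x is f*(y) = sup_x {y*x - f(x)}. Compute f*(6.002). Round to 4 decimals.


f*(y) = sup_x {y*x - a*x^2 - b*x} = sup_x {(y-b)*x - a*x^2}
FOC: (y - b) - 2a*x = 0 => x* = (y - b)/(2a)
x* = (6.002 + 12)/(2*9) = 1.0001
f*(6.002) = (y-b)^2/(4a) = (6.002 + 12)^2/(4*9)
= 324.072/36 = 9.002


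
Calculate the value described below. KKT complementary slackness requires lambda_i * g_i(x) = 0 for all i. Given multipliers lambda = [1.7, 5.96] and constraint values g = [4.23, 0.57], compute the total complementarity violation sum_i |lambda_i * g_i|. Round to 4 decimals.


KKT complementary slackness check:
lambda_1 * g_1 = 1.7 * 4.23 = 7.191
lambda_2 * g_2 = 5.96 * 0.57 = 3.3972
Total violation = 7.191 + 3.3972 = 10.5882


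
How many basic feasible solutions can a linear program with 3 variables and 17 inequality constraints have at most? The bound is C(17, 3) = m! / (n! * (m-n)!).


Each vertex corresponds to some choice of n active constraints out of m, so the number of vertices is at most C(m, n) = m! / (n!(m-n)!).
m = 17, n = 3
Numerator: 17 * 16 * 15
Denominator: 3! = 6
C(17, 3) = 680


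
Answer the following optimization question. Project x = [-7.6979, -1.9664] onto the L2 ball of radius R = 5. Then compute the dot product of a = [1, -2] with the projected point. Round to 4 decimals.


Step 1: Compute ||x|| (intermediates to 6 decimals).
||x|| = sqrt((-7.6979)^2 + (-1.9664)^2) = 7.945086
Step 2: Project.
Since ||x|| > R, scale = R/||x|| = 5/7.945086 = 0.62932, proj(x) = scale * x
proj(x) = [-4.844442, -1.237495]
Step 3: Dot product.
a^T * proj(x) = 1*(-4.844442) - 2*(-1.237495) = -2.3695


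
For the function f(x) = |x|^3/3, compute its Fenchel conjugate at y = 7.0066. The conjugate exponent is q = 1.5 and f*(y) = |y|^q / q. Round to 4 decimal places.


The conjugate exponent q satisfies 1/p + 1/q = 1.
p = 3, so q = 3/(3 - 1) = 1.5
|y|^q = 7.0066^1.5 = 18.5465
f*(7.0066) = 18.5465 / 1.5 = 12.3643


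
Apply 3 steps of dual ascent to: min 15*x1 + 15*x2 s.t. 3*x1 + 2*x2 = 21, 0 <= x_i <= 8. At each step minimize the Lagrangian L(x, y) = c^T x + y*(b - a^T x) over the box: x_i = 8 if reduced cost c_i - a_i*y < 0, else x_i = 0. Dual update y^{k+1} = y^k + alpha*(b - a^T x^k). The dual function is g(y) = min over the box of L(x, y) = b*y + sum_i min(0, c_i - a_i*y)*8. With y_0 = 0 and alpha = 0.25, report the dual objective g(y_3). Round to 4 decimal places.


Dual ascent for LP: min 15*x1 + 15*x2, 3*x1 + 2*x2 = 21, 0 <= x_i <= 8
Step 1: y^k = 0.0, reduced costs: (15.0, 15.0)
  x^k = (0.0, 0.0), subgradient = b - a^T x = 21.0
  y^{k+1} = 0.0 + 0.25*21.0 = 5.25
Step 2: y^k = 5.25, reduced costs: (-0.75, 4.5)
  x^k = (8.0, 0.0), subgradient = b - a^T x = -3.0
  y^{k+1} = 5.25 + 0.25*-3.0 = 4.5
Step 3: y^k = 4.5, reduced costs: (1.5, 6.0)
  x^k = (0.0, 0.0), subgradient = b - a^T x = 21.0
  y^{k+1} = 4.5 + 0.25*21.0 = 9.75
Dual objective at y_3 = 9.75: reduced costs (-14.25, -4.5), box minimizer x = (8.0, 8.0)
g(y_3) = b*y + (c1 - a1*y)*x1 + (c2 - a2*y)*x2 = 21*9.75 + (-14.25)*8.0 + (-4.5)*8.0 = 204.75 - 114.0 - 36.0 = 54.75


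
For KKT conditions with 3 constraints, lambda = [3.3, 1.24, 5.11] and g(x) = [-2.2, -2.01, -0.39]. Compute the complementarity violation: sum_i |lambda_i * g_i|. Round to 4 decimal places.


KKT complementary slackness check:
lambda_1 * g_1 = 3.3 * -2.2 = -7.26
lambda_2 * g_2 = 1.24 * -2.01 = -2.4924
lambda_3 * g_3 = 5.11 * -0.39 = -1.9929
Total violation = 7.26 + 2.4924 + 1.9929 = 11.7453


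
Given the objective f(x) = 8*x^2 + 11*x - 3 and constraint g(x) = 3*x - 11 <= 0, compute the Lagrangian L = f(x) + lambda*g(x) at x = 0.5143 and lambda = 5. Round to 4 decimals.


Step 1: Evaluate f(x).
f(0.5143) = 8*0.5143^2 + 11*0.5143 - 3 = 4.7733
Step 2: Evaluate g(x).
g(0.5143) = 3*0.5143 - 11 = -9.4571
Step 3: Compute Lagrangian.
L = 4.7733 + 5*-9.4571 = -42.5122


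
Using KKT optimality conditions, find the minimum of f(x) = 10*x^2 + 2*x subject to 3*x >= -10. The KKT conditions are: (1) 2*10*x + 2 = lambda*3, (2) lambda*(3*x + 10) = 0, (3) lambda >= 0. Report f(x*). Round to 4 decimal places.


Step 1: Try lambda = 0 (constraint inactive).
Stationarity: 2*10*x + 2 = 0
x* = -2/(2*10) = -0.1
Check constraint: 3*-0.1 = -0.3 >= -10 -- satisfied.
Step 2: Compute optimal value.
f(x*) = 10*(-0.1)^2 + 2*(-0.1) = -0.1


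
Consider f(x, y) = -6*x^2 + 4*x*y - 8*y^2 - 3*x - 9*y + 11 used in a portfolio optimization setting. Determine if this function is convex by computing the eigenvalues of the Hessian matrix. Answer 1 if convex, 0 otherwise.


The Hessian of f(x,y) = -6*x^2 + 4*x*y - 8*y^2 - 3*x - 9*y + 11 is:
H = [[-12, 4], [4, -16]]
Trace = -12 - 16 = -28
Determinant = -12*-16 - (4)^2 = 176
Discriminant = (-28)^2 - 4*176 = 80.0
Eigenvalues: lambda_1 = -18.4721, lambda_2 = -9.5279
The function is not convex.

0


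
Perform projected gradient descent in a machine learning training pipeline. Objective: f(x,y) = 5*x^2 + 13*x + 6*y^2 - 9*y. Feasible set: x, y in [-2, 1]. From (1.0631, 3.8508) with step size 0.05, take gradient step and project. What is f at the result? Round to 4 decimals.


Step 1: Compute gradient at (1.0631, 3.8508).
grad_x = 2*5*1.0631 + 13 = 23.631
grad_y = 2*6*3.8508 - 9 = 37.2096
Step 2: Gradient step.
x_raw = 1.0631 - 0.05*23.631 = -0.1185
y_raw = 3.8508 - 0.05*37.2096 = 1.9903
Step 3: Project onto [-2, 1].
x_proj = clip(-0.1185) = -0.1185
y_proj = clip(1.9903) = 1.0
Step 4: Evaluate f.
f(-0.1185, 1.0) = -4.4697


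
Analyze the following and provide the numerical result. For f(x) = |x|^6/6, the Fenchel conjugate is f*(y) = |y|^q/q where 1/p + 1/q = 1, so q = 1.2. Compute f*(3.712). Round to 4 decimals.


The conjugate exponent q satisfies 1/p + 1/q = 1.
p = 6, so q = 6/(6 - 1) = 1.2
|y|^q = 3.712^1.2 = 4.8254
f*(3.712) = 4.8254 / 1.2 = 4.0211


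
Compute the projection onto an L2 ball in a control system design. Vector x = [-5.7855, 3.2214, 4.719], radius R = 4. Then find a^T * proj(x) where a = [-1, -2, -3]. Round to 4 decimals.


Step 1: Compute ||x|| (intermediates to 6 decimals).
||x|| = sqrt((-5.7855)^2 + 3.2214^2 + 4.719^2) = 8.131321
Step 2: Project.
Since ||x|| > R, scale = R/||x|| = 4/8.131321 = 0.491925, proj(x) = scale * x
proj(x) = [-2.846032, 1.584687, 2.321394]
Step 3: Dot product.
a^T * proj(x) = -1*(-2.846032) - 2*1.584687 - 3*2.321394 = -7.2875


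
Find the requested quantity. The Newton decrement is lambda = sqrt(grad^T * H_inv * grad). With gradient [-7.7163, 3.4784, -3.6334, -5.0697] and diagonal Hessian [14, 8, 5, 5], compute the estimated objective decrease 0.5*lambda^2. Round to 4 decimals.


Step 1: H is diagonal, so H^(-1) * g = [-0.5512, 0.4348, -0.7267, -1.0139].
Step 2: g^T H^(-1) g = sum_i g_i^2 / H_ii
  = (-7.7163)^2/14 + (3.4784)^2/8 + (-3.6334)^2/5 + (-5.0697)^2/5
  = 4.2529 + 1.5124 + 2.6403 + 5.1404 = 13.546
Step 3: Objective decrease = 0.5 * g^T H^(-1) g = 6.773


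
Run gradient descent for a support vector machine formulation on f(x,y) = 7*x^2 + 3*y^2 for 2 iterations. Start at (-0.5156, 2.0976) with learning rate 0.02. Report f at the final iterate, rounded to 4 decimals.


Gradient descent on f(x,y) = 7*x^2 + 3*y^2.
Starting point: (-0.5156, 2.0976), alpha = 0.02
Step 1: grad_x = 2*7*-0.5156 = -7.2184, grad_y = 2*3*2.0976 = 12.5856
  x_1 = -0.5156 - 0.02*-7.2184 = -0.3712
  y_1 = 2.0976 - 0.02*12.5856 = 1.8459
Step 2: grad_x = 2*7*-0.3712 = -5.1972, grad_y = 2*3*1.8459 = 11.0753
  x_2 = -0.3712 - 0.02*-5.1972 = -0.2673
  y_2 = 1.8459 - 0.02*11.0753 = 1.6244
f(-0.2673, 1.6244) = 7*(-0.2673)^2 + 3*1.6244^2 = 8.4159


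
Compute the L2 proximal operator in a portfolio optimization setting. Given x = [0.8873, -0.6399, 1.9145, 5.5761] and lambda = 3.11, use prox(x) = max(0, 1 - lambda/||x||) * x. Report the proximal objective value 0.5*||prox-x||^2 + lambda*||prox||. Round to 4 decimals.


Step 1: Compute ||x||.
||x|| = 5.9962
Step 2: Compute scaling factor.
scale = max(0, 1 - 3.11/5.9962) = 0.4813
Step 3: prox(x) = [0.4271, -0.308, 0.9215, 2.684]
||prox(x)|| = 2.8862
Step 4: Proximal objective.
0.5*||prox-x||^2 = 4.8361
lambda*||prox|| = 8.9761
Total = 13.8123


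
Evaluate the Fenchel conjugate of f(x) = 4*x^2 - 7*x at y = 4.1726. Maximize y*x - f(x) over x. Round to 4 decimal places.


f*(y) = sup_x {y*x - a*x^2 - b*x} = sup_x {(y-b)*x - a*x^2}
FOC: (y - b) - 2a*x = 0 => x* = (y - b)/(2a)
x* = (4.1726 + 7)/(2*4) = 1.3966
f*(4.1726) = (y-b)^2/(4a) = (4.1726 + 7)^2/(4*4)
= 124.827/16 = 7.8017


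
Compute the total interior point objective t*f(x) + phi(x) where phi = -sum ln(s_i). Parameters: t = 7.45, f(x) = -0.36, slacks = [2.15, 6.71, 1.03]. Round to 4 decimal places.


Step 1: Compute log-barrier.
ln values: [0.7655, 1.9036, 0.0296]
phi = -(0.7655 + 1.9036 + 0.0296) = -2.6986
Step 2: Compute augmented objective.
t*f(x) = 7.45*-0.36 = -2.682
Total = -2.682 - 2.6986 = -5.3806


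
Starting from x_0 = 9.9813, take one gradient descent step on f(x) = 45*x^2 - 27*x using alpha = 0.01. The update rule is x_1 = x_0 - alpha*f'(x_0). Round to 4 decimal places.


We compute the gradient at x_0 and apply the update.
f'(x) = 90*x - 27
f'(9.9813) = 90*9.9813 - 27 = 871.317
x_1 = 9.9813 - 0.01*871.317 = 1.2681


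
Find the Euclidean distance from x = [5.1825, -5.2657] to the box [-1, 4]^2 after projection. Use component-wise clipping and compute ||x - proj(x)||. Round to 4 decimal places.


Project each component onto [-1, 4].
clip(5.1825) = 4.0, clip(-5.2657) = -1.0
Projection = [4.0, -1.0]
Squared diffs: [1.3983, 18.1962]
Distance = sqrt(19.5945) = 4.4266


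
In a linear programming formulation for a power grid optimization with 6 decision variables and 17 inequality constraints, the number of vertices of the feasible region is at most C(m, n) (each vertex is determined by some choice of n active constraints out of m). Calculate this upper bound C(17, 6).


Each vertex corresponds to some choice of n active constraints out of m, so the number of vertices is at most C(m, n) = m! / (n!(m-n)!).
m = 17, n = 6
Numerator: 17 * 16 * 15 * 14 * 13 * 12
Denominator: 6! = 720
C(17, 6) = 12376


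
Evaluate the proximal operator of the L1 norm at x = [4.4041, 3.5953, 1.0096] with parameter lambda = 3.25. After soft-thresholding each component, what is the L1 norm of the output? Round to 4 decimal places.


Soft-thresholding with lambda = 3.25:
prox(4.4041) = sign(4.4041)*max(|4.4041| - 3.25, 0) = 1.1541
prox(3.5953) = sign(3.5953)*max(|3.5953| - 3.25, 0) = 0.3453
prox(1.0096) = sign(1.0096)*max(|1.0096| - 3.25, 0) = 0.0
prox(x) = [1.1541, 0.3453, 0.0]
||prox(x)||_1 = 1.1541 + 0.3453 + 0.0 = 1.4994


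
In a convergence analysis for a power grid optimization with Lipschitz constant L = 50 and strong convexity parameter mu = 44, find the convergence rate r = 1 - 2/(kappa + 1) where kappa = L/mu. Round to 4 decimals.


Step 1: Compute the condition number.
kappa = L/mu = 50/44 = 1.1364
Step 2: Compute the convergence rate.
r = 1 - 2/(kappa + 1) = 1 - 2*mu/(L + mu) = (L - mu)/(L + mu) = 6/94 = 0.0638


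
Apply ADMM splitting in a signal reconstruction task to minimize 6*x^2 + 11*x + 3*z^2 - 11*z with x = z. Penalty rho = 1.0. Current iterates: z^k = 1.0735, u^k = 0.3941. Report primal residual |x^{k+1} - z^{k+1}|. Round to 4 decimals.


ADMM iteration with rho = 1.0, z^k = 1.0735, u^k = 0.3941
Step 1: x-update.
Minimize 6*x^2 + 11*x + (1.0/2)*(x - 1.0735 + 0.3941)^2
FOC: (2*6 + 1.0)*x = -11 + 1.0*(1.0735 - 0.3941)
x^{k+1} = -0.7939
Step 2: z-update.
Minimize 3*z^2 - 11*z + (1.0/2)*(-0.7939 - z + 0.3941)^2
FOC: (2*3 + 1.0)*z = 11 + 1.0*(-0.7939 + 0.3941)
z^{k+1} = 1.5143
Step 3: u-update.
u^{k+1} = 0.3941 - 0.7939 - 1.5143 = -1.9141
Step 4: Primal residual = |-0.7939 - 1.5143| = 2.3082


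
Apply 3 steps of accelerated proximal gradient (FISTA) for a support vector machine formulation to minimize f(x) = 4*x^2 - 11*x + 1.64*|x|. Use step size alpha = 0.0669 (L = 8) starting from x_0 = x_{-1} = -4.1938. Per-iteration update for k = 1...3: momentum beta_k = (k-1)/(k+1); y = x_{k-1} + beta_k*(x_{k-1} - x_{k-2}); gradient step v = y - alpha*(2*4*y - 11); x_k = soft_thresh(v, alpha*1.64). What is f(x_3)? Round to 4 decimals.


FISTA on f(x) = 4*x^2 - 11*x + 1.64*|x|
L = 8, alpha = 0.0669
Iteration 1: beta = 0.0, y = -4.1938 + 0.0*(-4.1938 + 4.1938) = -4.1938
  grad(y) = -44.5504, v = y - alpha*grad = -1.2134
  prox(v) = soft_thresh(-1.2134, 0.1097) = -1.1037
Iteration 2: beta = 0.3333, y = -1.1037 + 0.3333*(-1.1037 + 4.1938) = -0.0736
  grad(y) = -11.5889, v = y - alpha*grad = 0.7017
  prox(v) = soft_thresh(0.7017, 0.1097) = 0.592
Iteration 3: beta = 0.5, y = 0.592 + 0.5*(0.592 + 1.1037) = 1.4398
  grad(y) = 0.5183, v = y - alpha*grad = 1.4051
  prox(v) = soft_thresh(1.4051, 0.1097) = 1.2954
f(x_3) = 4*1.2954^2 - 11*1.2954 + 1.64*|1.2954| = -5.4127


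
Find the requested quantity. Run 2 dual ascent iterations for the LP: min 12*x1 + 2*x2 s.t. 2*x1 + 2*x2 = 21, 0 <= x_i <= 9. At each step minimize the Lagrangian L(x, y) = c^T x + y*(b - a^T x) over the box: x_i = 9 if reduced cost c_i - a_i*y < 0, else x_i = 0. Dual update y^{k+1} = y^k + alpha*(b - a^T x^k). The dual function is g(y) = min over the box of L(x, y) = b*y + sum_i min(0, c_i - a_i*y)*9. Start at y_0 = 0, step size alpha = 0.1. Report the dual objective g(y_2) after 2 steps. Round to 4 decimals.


Dual ascent for LP: min 12*x1 + 2*x2, 2*x1 + 2*x2 = 21, 0 <= x_i <= 9
Step 1: y^k = 0.0, reduced costs: (12.0, 2.0)
  x^k = (0.0, 0.0), subgradient = b - a^T x = 21.0
  y^{k+1} = 0.0 + 0.1*21.0 = 2.1
Step 2: y^k = 2.1, reduced costs: (7.8, -2.2)
  x^k = (0.0, 9.0), subgradient = b - a^T x = 3.0
  y^{k+1} = 2.1 + 0.1*3.0 = 2.4
Dual objective at y_2 = 2.4: reduced costs (7.2, -2.8), box minimizer x = (0.0, 9.0)
g(y_2) = b*y + (c1 - a1*y)*x1 + (c2 - a2*y)*x2 = 21*2.4 + 7.2*0.0 + (-2.8)*9.0 = 50.4 + 0.0 - 25.2 = 25.2


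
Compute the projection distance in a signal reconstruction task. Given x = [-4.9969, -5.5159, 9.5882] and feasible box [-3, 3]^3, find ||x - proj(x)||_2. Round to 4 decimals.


Project each component onto [-3, 3].
clip(-4.9969) = -3.0, clip(-5.5159) = -3.0, clip(9.5882) = 3.0
Projection = [-3.0, -3.0, 3.0]
Squared diffs: [3.9876, 6.3298, 43.4044]
Distance = sqrt(53.7218) = 7.3295


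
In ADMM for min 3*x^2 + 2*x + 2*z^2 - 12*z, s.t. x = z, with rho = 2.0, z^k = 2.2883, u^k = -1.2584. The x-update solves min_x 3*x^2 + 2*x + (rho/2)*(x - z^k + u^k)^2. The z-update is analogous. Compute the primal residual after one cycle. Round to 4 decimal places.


ADMM iteration with rho = 2.0, z^k = 2.2883, u^k = -1.2584
Step 1: x-update.
Minimize 3*x^2 + 2*x + (2.0/2)*(x - 2.2883 - 1.2584)^2
FOC: (2*3 + 2.0)*x = -2 + 2.0*(2.2883 + 1.2584)
x^{k+1} = 0.6367
Step 2: z-update.
Minimize 2*z^2 - 12*z + (2.0/2)*(0.6367 - z - 1.2584)^2
FOC: (2*2 + 2.0)*z = 12 + 2.0*(0.6367 - 1.2584)
z^{k+1} = 1.7928
Step 3: u-update.
u^{k+1} = -1.2584 + 0.6367 - 1.7928 = -2.4145
Step 4: Primal residual = |0.6367 - 1.7928| = 1.1561


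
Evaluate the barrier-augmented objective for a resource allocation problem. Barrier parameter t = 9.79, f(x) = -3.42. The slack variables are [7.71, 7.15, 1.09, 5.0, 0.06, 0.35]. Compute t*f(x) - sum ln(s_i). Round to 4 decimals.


Step 1: Compute log-barrier.
ln values: [2.0425, 1.9671, 0.0862, 1.6094, -2.8134, -1.0498]
phi = -(2.0425 + 1.9671 + 0.0862 + 1.6094 - 2.8134 - 1.0498) = -1.842
Step 2: Compute augmented objective.
t*f(x) = 9.79*-3.42 = -33.4818
Total = -33.4818 - 1.842 = -35.3238


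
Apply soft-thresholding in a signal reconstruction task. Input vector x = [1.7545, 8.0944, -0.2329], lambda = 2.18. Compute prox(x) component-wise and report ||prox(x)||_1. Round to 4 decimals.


Soft-thresholding with lambda = 2.18:
prox(1.7545) = sign(1.7545)*max(|1.7545| - 2.18, 0) = 0.0
prox(8.0944) = sign(8.0944)*max(|8.0944| - 2.18, 0) = 5.9144
prox(-0.2329) = sign(-0.2329)*max(|-0.2329| - 2.18, 0) = 0.0
prox(x) = [0.0, 5.9144, 0.0]
||prox(x)||_1 = 0.0 + 5.9144 + 0.0 = 5.9144


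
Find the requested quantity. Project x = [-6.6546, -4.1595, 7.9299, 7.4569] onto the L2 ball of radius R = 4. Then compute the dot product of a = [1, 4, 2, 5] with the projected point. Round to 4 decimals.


Step 1: Compute ||x|| (intermediates to 6 decimals).
||x|| = sqrt((-6.6546)^2 + (-4.1595)^2 + 7.9299^2 + 7.4569^2) = 13.419158
Step 2: Project.
Since ||x|| > R, scale = R/||x|| = 4/13.419158 = 0.298081, proj(x) = scale * x
proj(x) = [-1.98361, -1.239868, 2.363753, 2.22276]
Step 3: Dot product.
a^T * proj(x) = 1*(-1.98361) + 4*(-1.239868) + 2*2.363753 + 5*2.22276 = 8.8982


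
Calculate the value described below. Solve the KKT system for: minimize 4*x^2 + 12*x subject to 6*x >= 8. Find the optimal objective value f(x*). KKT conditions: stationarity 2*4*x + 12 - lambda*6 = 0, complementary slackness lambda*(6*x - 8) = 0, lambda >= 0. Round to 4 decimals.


Step 1: Try lambda = 0 (constraint inactive).
x_unc = -12/(2*4) = -1.5
Check: 6*-1.5 = -9.0 < 8 -- violated!
Step 2: Constraint must be active: 6*x = 8
x* = 8/6 = 4/3 = 1.3333 (rounded; the exact value 4/3 is used below)
lambda = (2*4*(4/3) + 12)/6 = 3.7778
Step 3: Compute optimal value.
f(x*) = 4*(4/3)^2 + 12*(4/3) = 23.1111


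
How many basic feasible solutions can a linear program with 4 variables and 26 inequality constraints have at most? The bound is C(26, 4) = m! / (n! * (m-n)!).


Each vertex corresponds to some choice of n active constraints out of m, so the number of vertices is at most C(m, n) = m! / (n!(m-n)!).
m = 26, n = 4
Numerator: 26 * 25 * 24 * 23
Denominator: 4! = 24
C(26, 4) = 14950


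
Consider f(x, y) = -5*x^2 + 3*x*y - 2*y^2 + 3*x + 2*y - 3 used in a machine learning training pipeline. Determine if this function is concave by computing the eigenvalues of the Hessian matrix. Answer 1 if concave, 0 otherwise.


The Hessian of f(x,y) = -5*x^2 + 3*x*y - 2*y^2 + 3*x + 2*y - 3 is:
H = [[-10, 3], [3, -4]]
Trace = -10 - 4 = -14
Determinant = -10*-4 - (3)^2 = 31
Discriminant = (-14)^2 - 4*31 = 72.0
Eigenvalues: lambda_1 = -11.2426, lambda_2 = -2.7574
The function is concave.

1


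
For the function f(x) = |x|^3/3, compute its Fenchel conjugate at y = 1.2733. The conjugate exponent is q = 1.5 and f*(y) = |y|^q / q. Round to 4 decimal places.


The conjugate exponent q satisfies 1/p + 1/q = 1.
p = 3, so q = 3/(3 - 1) = 1.5
|y|^q = 1.2733^1.5 = 1.4368
f*(1.2733) = 1.4368 / 1.5 = 0.9579


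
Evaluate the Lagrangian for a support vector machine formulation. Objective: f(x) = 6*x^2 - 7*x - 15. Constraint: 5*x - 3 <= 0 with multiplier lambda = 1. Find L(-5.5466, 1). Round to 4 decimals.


Step 1: Evaluate f(x).
f(-5.5466) = 6*(-5.5466)^2 - 7*(-5.5466) - 15 = 208.4148
Step 2: Evaluate g(x).
g(-5.5466) = 5*-5.5466 - 3 = -30.733
Step 3: Compute Lagrangian.
L = 208.4148 + 1*-30.733 = 177.6818


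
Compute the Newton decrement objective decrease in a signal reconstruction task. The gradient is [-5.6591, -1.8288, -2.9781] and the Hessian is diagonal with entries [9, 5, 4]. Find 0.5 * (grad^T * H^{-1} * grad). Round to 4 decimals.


Step 1: H is diagonal, so H^(-1) * g = [-0.6288, -0.3658, -0.7445].
Step 2: g^T H^(-1) g = sum_i g_i^2 / H_ii
  = (-5.6591)^2/9 + (-1.8288)^2/5 + (-2.9781)^2/4
  = 3.5584 + 0.6689 + 2.2173 = 6.4446
Step 3: Objective decrease = 0.5 * g^T H^(-1) g = 3.2223


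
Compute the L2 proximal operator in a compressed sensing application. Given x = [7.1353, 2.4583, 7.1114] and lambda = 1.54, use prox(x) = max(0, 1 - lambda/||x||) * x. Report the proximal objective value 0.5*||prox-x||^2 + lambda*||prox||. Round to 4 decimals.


Step 1: Compute ||x||.
||x|| = 10.3696
Step 2: Compute scaling factor.
scale = max(0, 1 - 1.54/10.3696) = 0.8515
Step 3: prox(x) = [6.0756, 2.0932, 6.0553]
||prox(x)|| = 8.8296
Step 4: Proximal objective.
0.5*||prox-x||^2 = 1.1858
lambda*||prox|| = 13.5976
Total = 14.7833


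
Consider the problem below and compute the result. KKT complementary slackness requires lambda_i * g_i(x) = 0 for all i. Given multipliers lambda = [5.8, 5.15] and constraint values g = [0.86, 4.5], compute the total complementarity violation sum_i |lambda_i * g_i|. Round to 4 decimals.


KKT complementary slackness check:
lambda_1 * g_1 = 5.8 * 0.86 = 4.988
lambda_2 * g_2 = 5.15 * 4.5 = 23.175
Total violation = 4.988 + 23.175 = 28.163


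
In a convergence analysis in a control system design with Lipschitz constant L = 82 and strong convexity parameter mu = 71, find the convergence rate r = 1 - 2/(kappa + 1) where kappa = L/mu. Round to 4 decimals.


Step 1: Compute the condition number.
kappa = L/mu = 82/71 = 1.1549
Step 2: Compute the convergence rate.
r = 1 - 2/(kappa + 1) = 1 - 2*mu/(L + mu) = (L - mu)/(L + mu) = 11/153 = 0.0719


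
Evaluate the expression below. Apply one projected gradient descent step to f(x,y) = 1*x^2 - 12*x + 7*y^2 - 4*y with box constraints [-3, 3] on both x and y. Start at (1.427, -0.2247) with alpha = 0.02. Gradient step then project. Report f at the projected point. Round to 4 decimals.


Step 1: Compute gradient at (1.427, -0.2247).
grad_x = 2*1*1.427 - 12 = -9.146
grad_y = 2*7*-0.2247 - 4 = -7.1458
Step 2: Gradient step.
x_raw = 1.427 - 0.02*-9.146 = 1.6099
y_raw = -0.2247 - 0.02*-7.1458 = -0.0818
Step 3: Project onto [-3, 3].
x_proj = clip(1.6099) = 1.6099
y_proj = clip(-0.0818) = -0.0818
Step 4: Evaluate f.
f(1.6099, -0.0818) = -16.3532


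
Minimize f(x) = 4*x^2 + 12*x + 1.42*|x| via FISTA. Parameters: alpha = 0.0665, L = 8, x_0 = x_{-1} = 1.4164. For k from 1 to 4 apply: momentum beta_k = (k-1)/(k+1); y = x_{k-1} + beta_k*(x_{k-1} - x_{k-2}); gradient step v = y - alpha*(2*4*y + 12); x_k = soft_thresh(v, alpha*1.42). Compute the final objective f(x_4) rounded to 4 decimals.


FISTA on f(x) = 4*x^2 + 12*x + 1.42*|x|
L = 8, alpha = 0.0665
Iteration 1: beta = 0.0, y = 1.4164 + 0.0*(1.4164 - 1.4164) = 1.4164
  grad(y) = 23.3312, v = y - alpha*grad = -0.1351
  prox(v) = soft_thresh(-0.1351, 0.0944) = -0.0407
Iteration 2: beta = 0.3333, y = -0.0407 + 0.3333*(-0.0407 - 1.4164) = -0.5264
  grad(y) = 7.7889, v = y - alpha*grad = -1.0444
  prox(v) = soft_thresh(-1.0444, 0.0944) = -0.9499
Iteration 3: beta = 0.5, y = -0.9499 + 0.5*(-0.9499 + 0.0407) = -1.4045
  grad(y) = 0.7637, v = y - alpha*grad = -1.4553
  prox(v) = soft_thresh(-1.4553, 0.0944) = -1.3609
Iteration 4: beta = 0.6, y = -1.3609 + 0.6*(-1.3609 + 0.9499) = -1.6075
  grad(y) = -0.8598, v = y - alpha*grad = -1.5503
  prox(v) = soft_thresh(-1.5503, 0.0944) = -1.4559
f(x_4) = 4*(-1.4559)^2 + 12*(-1.4559) + 1.42*|-1.4559| = -6.9249


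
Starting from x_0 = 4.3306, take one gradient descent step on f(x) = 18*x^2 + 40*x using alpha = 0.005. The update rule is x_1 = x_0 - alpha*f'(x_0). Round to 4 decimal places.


We compute the gradient at x_0 and apply the update.
f'(x) = 36*x + 40
f'(4.3306) = 36*4.3306 + 40 = 195.9016
x_1 = 4.3306 - 0.005*195.9016 = 3.3511


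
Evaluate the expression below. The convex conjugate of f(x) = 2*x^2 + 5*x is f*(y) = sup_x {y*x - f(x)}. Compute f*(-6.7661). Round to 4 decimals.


f*(y) = sup_x {y*x - a*x^2 - b*x} = sup_x {(y-b)*x - a*x^2}
FOC: (y - b) - 2a*x = 0 => x* = (y - b)/(2a)
x* = (-6.7661 - 5)/(2*2) = -2.9415
f*(-6.7661) = (y-b)^2/(4a) = (-6.7661 - 5)^2/(4*2)
= 138.4411/8 = 17.3051


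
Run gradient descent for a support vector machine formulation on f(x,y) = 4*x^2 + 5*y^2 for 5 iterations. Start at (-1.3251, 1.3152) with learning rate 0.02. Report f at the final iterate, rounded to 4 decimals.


Gradient descent on f(x,y) = 4*x^2 + 5*y^2.
Starting point: (-1.3251, 1.3152), alpha = 0.02
Step 1: grad_x = 2*4*-1.3251 = -10.6008, grad_y = 2*5*1.3152 = 13.152
  x_1 = -1.3251 - 0.02*-10.6008 = -1.1131
  y_1 = 1.3152 - 0.02*13.152 = 1.0522
Step 2: grad_x = 2*4*-1.1131 = -8.9047, grad_y = 2*5*1.0522 = 10.5216
  x_2 = -1.1131 - 0.02*-8.9047 = -0.935
  y_2 = 1.0522 - 0.02*10.5216 = 0.8417
Step 3: grad_x = 2*4*-0.935 = -7.4799, grad_y = 2*5*0.8417 = 8.4173
  x_3 = -0.935 - 0.02*-7.4799 = -0.7854
  y_3 = 0.8417 - 0.02*8.4173 = 0.6734
Step 4: grad_x = 2*4*-0.7854 = -6.2831, grad_y = 2*5*0.6734 = 6.7338
  x_4 = -0.7854 - 0.02*-6.2831 = -0.6597
  y_4 = 0.6734 - 0.02*6.7338 = 0.5387
Step 5: grad_x = 2*4*-0.6597 = -5.2778, grad_y = 2*5*0.5387 = 5.3871
  x_5 = -0.6597 - 0.02*-5.2778 = -0.5542
  y_5 = 0.5387 - 0.02*5.3871 = 0.431
f(-0.5542, 0.431) = 4*(-0.5542)^2 + 5*0.431^2 = 2.1571


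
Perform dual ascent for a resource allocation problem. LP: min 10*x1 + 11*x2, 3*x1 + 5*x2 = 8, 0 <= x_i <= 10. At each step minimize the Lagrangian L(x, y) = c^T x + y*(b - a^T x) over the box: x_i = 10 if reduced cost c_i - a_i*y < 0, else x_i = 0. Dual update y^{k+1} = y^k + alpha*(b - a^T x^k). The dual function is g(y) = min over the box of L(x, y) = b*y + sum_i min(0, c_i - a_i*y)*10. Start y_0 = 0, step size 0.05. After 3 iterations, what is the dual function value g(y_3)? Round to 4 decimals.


Dual ascent for LP: min 10*x1 + 11*x2, 3*x1 + 5*x2 = 8, 0 <= x_i <= 10
Step 1: y^k = 0.0, reduced costs: (10.0, 11.0)
  x^k = (0.0, 0.0), subgradient = b - a^T x = 8.0
  y^{k+1} = 0.0 + 0.05*8.0 = 0.4
Step 2: y^k = 0.4, reduced costs: (8.8, 9.0)
  x^k = (0.0, 0.0), subgradient = b - a^T x = 8.0
  y^{k+1} = 0.4 + 0.05*8.0 = 0.8
Step 3: y^k = 0.8, reduced costs: (7.6, 7.0)
  x^k = (0.0, 0.0), subgradient = b - a^T x = 8.0
  y^{k+1} = 0.8 + 0.05*8.0 = 1.2
Dual objective at y_3 = 1.2: reduced costs (6.4, 5.0), box minimizer x = (0.0, 0.0)
g(y_3) = b*y + (c1 - a1*y)*x1 + (c2 - a2*y)*x2 = 8*1.2 + 6.4*0.0 + 5.0*0.0 = 9.6 + 0.0 + 0.0 = 9.6


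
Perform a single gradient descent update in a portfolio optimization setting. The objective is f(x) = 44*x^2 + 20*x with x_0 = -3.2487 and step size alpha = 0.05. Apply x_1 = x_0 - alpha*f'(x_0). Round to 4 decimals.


We compute the gradient at x_0 and apply the update.
f'(x) = 88*x + 20
f'(-3.2487) = 88*-3.2487 + 20 = -265.8856
x_1 = -3.2487 - 0.05*-265.8856 = 10.0456


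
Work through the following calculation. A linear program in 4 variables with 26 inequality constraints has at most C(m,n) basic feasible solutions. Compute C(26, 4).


Each vertex corresponds to some choice of n active constraints out of m, so the number of vertices is at most C(m, n) = m! / (n!(m-n)!).
m = 26, n = 4
Numerator: 26 * 25 * 24 * 23
Denominator: 4! = 24
C(26, 4) = 14950


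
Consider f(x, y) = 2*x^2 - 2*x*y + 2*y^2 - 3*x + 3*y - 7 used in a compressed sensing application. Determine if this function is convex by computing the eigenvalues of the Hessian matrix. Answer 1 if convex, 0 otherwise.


The Hessian of f(x,y) = 2*x^2 - 2*x*y + 2*y^2 - 3*x + 3*y - 7 is:
H = [[4, -2], [-2, 4]]
Trace = 4 + 4 = 8
Determinant = 4*4 - (-2)^2 = 12
Discriminant = (8)^2 - 4*12 = 16.0
Eigenvalues: lambda_1 = 2.0, lambda_2 = 6.0
The function is convex.

1


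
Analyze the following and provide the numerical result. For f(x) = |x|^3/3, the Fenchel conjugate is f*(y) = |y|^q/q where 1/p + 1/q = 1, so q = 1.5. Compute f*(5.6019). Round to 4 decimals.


The conjugate exponent q satisfies 1/p + 1/q = 1.
p = 3, so q = 3/(3 - 1) = 1.5
|y|^q = 5.6019^1.5 = 13.2588
f*(5.6019) = 13.2588 / 1.5 = 8.8392


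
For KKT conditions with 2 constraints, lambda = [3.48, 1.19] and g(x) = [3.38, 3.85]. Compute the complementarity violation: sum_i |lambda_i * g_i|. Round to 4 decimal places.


KKT complementary slackness check:
lambda_1 * g_1 = 3.48 * 3.38 = 11.7624
lambda_2 * g_2 = 1.19 * 3.85 = 4.5815
Total violation = 11.7624 + 4.5815 = 16.3439


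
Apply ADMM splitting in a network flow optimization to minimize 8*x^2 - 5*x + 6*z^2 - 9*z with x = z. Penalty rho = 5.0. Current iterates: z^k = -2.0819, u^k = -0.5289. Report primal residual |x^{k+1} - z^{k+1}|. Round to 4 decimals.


ADMM iteration with rho = 5.0, z^k = -2.0819, u^k = -0.5289
Step 1: x-update.
Minimize 8*x^2 - 5*x + (5.0/2)*(x + 2.0819 - 0.5289)^2
FOC: (2*8 + 5.0)*x = 5 + 5.0*(-2.0819 + 0.5289)
x^{k+1} = -0.1317
Step 2: z-update.
Minimize 6*z^2 - 9*z + (5.0/2)*(-0.1317 - z - 0.5289)^2
FOC: (2*6 + 5.0)*z = 9 + 5.0*(-0.1317 - 0.5289)
z^{k+1} = 0.3351
Step 3: u-update.
u^{k+1} = -0.5289 - 0.1317 - 0.3351 = -0.9957
Step 4: Primal residual = |-0.1317 - 0.3351| = 0.4668


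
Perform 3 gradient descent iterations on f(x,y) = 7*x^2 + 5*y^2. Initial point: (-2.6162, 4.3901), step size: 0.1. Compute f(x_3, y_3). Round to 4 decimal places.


Gradient descent on f(x,y) = 7*x^2 + 5*y^2.
Starting point: (-2.6162, 4.3901), alpha = 0.1
Step 1: grad_x = 2*7*-2.6162 = -36.6268, grad_y = 2*5*4.3901 = 43.901
  x_1 = -2.6162 - 0.1*-36.6268 = 1.0465
  y_1 = 4.3901 - 0.1*43.901 = 0.0
Step 2: grad_x = 2*7*1.0465 = 14.6507, grad_y = 2*5*0.0 = 0.0
  x_2 = 1.0465 - 0.1*14.6507 = -0.4186
  y_2 = 0.0 - 0.1*0.0 = 0.0
Step 3: grad_x = 2*7*-0.4186 = -5.8603, grad_y = 2*5*0.0 = 0.0
  x_3 = -0.4186 - 0.1*-5.8603 = 0.1674
  y_3 = 0.0 - 0.1*0.0 = 0.0
f(0.1674, 0.0) = 7*0.1674^2 + 5*0.0^2 = 0.1962


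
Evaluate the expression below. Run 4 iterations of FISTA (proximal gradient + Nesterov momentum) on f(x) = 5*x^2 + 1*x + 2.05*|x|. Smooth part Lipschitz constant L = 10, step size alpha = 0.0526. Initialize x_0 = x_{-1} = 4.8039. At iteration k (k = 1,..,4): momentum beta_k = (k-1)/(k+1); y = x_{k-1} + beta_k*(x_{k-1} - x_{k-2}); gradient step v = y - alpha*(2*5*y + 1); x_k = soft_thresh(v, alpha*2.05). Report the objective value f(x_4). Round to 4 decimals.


FISTA on f(x) = 5*x^2 + 1*x + 2.05*|x|
L = 10, alpha = 0.0526
Iteration 1: beta = 0.0, y = 4.8039 + 0.0*(4.8039 - 4.8039) = 4.8039
  grad(y) = 49.039, v = y - alpha*grad = 2.2244
  prox(v) = soft_thresh(2.2244, 0.1078) = 2.1166
Iteration 2: beta = 0.3333, y = 2.1166 + 0.3333*(2.1166 - 4.8039) = 1.2209
  grad(y) = 13.2086, v = y - alpha*grad = 0.5261
  prox(v) = soft_thresh(0.5261, 0.1078) = 0.4183
Iteration 3: beta = 0.5, y = 0.4183 + 0.5*(0.4183 - 2.1166) = -0.4309
  grad(y) = -3.3092, v = y - alpha*grad = -0.2569
  prox(v) = soft_thresh(-0.2569, 0.1078) = -0.149
Iteration 4: beta = 0.6, y = -0.149 + 0.6*(-0.149 - 0.4183) = -0.4894
  grad(y) = -3.894, v = y - alpha*grad = -0.2846
  prox(v) = soft_thresh(-0.2846, 0.1078) = -0.1767
f(x_4) = 5*(-0.1767)^2 + 1*(-0.1767) + 2.05*|-0.1767| = 0.3418


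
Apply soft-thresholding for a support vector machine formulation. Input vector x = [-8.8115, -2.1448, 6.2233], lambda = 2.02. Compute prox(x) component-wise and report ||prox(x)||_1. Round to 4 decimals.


Soft-thresholding with lambda = 2.02:
prox(-8.8115) = sign(-8.8115)*max(|-8.8115| - 2.02, 0) = -6.7915
prox(-2.1448) = sign(-2.1448)*max(|-2.1448| - 2.02, 0) = -0.1248
prox(6.2233) = sign(6.2233)*max(|6.2233| - 2.02, 0) = 4.2033
prox(x) = [-6.7915, -0.1248, 4.2033]
||prox(x)||_1 = 6.7915 + 0.1248 + 4.2033 = 11.1196


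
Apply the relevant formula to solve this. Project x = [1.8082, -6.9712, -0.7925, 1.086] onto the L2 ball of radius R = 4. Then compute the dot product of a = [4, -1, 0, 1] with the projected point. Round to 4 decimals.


Step 1: Compute ||x|| (intermediates to 6 decimals).
||x|| = sqrt(1.8082^2 + (-6.9712)^2 + (-0.7925)^2 + 1.086^2) = 7.3263
Step 2: Project.
Since ||x|| > R, scale = R/||x|| = 4/7.3263 = 0.545978, proj(x) = scale * x
proj(x) = [0.987237, -3.806122, -0.432688, 0.592932]
Step 3: Dot product.
a^T * proj(x) = 4*0.987237 - 1*(-3.806122) + 0*(-0.432688) + 1*0.592932 = 8.348


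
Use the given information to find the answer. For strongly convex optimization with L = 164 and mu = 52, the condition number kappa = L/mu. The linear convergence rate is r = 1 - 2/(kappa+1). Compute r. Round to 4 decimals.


Step 1: Compute the condition number.
kappa = L/mu = 164/52 = 3.1538
Step 2: Compute the convergence rate.
r = 1 - 2/(kappa + 1) = 1 - 2*mu/(L + mu) = (L - mu)/(L + mu) = 112/216 = 0.5185


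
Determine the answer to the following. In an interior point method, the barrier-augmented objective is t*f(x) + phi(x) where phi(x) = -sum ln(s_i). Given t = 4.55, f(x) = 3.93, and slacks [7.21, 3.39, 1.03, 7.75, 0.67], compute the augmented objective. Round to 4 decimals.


Step 1: Compute log-barrier.
ln values: [1.9755, 1.2208, 0.0296, 2.0477, -0.4005]
phi = -(1.9755 + 1.2208 + 0.0296 + 2.0477 - 0.4005) = -4.8731
Step 2: Compute augmented objective.
t*f(x) = 4.55*3.93 = 17.8815
Total = 17.8815 - 4.8731 = 13.0084


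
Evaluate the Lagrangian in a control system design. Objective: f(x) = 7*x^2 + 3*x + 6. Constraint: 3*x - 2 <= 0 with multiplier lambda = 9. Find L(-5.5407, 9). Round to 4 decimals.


Step 1: Evaluate f(x).
f(-5.5407) = 7*(-5.5407)^2 + 3*(-5.5407) + 6 = 204.2734
Step 2: Evaluate g(x).
g(-5.5407) = 3*-5.5407 - 2 = -18.6221
Step 3: Compute Lagrangian.
L = 204.2734 + 9*-18.6221 = 36.6745


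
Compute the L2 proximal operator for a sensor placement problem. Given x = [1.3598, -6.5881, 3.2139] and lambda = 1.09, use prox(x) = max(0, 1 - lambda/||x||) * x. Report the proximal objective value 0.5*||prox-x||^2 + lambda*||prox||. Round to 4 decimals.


Step 1: Compute ||x||.
||x|| = 7.4553
Step 2: Compute scaling factor.
scale = max(0, 1 - 1.09/7.4553) = 0.8538
Step 3: prox(x) = [1.161, -5.6249, 2.744]
||prox(x)|| = 6.3653
Step 4: Proximal objective.
0.5*||prox-x||^2 = 0.5941
lambda*||prox|| = 6.9382
Total = 7.5322


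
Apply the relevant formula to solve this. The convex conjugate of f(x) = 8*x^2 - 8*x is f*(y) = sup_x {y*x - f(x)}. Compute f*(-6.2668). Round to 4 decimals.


f*(y) = sup_x {y*x - a*x^2 - b*x} = sup_x {(y-b)*x - a*x^2}
FOC: (y - b) - 2a*x = 0 => x* = (y - b)/(2a)
x* = (-6.2668 + 8)/(2*8) = 0.1083
f*(-6.2668) = (y-b)^2/(4a) = (-6.2668 + 8)^2/(4*8)
= 3.004/32 = 0.0939


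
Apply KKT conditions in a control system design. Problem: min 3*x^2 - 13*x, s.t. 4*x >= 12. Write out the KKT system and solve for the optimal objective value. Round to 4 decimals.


Step 1: Try lambda = 0 (constraint inactive).
x_unc = 13/(2*3) = 2.1667
Check: 4*2.1667 = 8.6668 < 12 -- violated!
Step 2: Constraint must be active: 4*x = 12
x* = 12/4 = 3.0
lambda = (2*3*3.0 - 13)/4 = 1.25
Step 3: Compute optimal value.
f(x*) = 3*3.0^2 - 13*3.0 = -12.0


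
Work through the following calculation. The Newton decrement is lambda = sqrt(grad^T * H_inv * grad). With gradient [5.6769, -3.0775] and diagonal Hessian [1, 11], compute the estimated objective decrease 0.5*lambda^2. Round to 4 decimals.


Step 1: H is diagonal, so H^(-1) * g = [5.6769, -0.2798].
Step 2: g^T H^(-1) g = sum_i g_i^2 / H_ii
  = (5.6769)^2/1 + (-3.0775)^2/11
  = 32.2272 + 0.861 = 33.0882
Step 3: Objective decrease = 0.5 * g^T H^(-1) g = 16.5441


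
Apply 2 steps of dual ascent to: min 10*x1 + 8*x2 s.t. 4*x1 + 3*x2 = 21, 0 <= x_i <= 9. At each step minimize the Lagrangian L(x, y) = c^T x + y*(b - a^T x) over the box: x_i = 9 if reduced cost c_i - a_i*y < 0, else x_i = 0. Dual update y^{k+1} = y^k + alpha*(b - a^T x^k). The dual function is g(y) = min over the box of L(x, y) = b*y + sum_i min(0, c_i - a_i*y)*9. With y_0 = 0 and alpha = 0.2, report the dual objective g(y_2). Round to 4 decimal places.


Dual ascent for LP: min 10*x1 + 8*x2, 4*x1 + 3*x2 = 21, 0 <= x_i <= 9
Step 1: y^k = 0.0, reduced costs: (10.0, 8.0)
  x^k = (0.0, 0.0), subgradient = b - a^T x = 21.0
  y^{k+1} = 0.0 + 0.2*21.0 = 4.2
Step 2: y^k = 4.2, reduced costs: (-6.8, -4.6)
  x^k = (9.0, 9.0), subgradient = b - a^T x = -42.0
  y^{k+1} = 4.2 + 0.2*-42.0 = -4.2
Dual objective at y_2 = -4.2: reduced costs (26.8, 20.6), box minimizer x = (0.0, 0.0)
g(y_2) = b*y + (c1 - a1*y)*x1 + (c2 - a2*y)*x2 = 21*(-4.2) + 26.8*0.0 + 20.6*0.0 = -88.2 + 0.0 + 0.0 = -88.2


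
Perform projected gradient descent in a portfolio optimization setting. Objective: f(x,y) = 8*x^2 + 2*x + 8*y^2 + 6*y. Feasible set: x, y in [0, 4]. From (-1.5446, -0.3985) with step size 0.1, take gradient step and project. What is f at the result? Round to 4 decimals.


Step 1: Compute gradient at (-1.5446, -0.3985).
grad_x = 2*8*-1.5446 + 2 = -22.7136
grad_y = 2*8*-0.3985 + 6 = -0.376
Step 2: Gradient step.
x_raw = -1.5446 - 0.1*-22.7136 = 0.7268
y_raw = -0.3985 - 0.1*-0.376 = -0.3609
Step 3: Project onto [0, 4].
x_proj = clip(0.7268) = 0.7268
y_proj = clip(-0.3609) = 0.0
Step 4: Evaluate f.
f(0.7268, 0.0) = 5.679


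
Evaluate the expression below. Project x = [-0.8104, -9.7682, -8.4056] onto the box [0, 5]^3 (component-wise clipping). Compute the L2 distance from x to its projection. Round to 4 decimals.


Project each component onto [0, 5].
clip(-0.8104) = 0.0, clip(-9.7682) = 0.0, clip(-8.4056) = 0.0
Projection = [0.0, 0.0, 0.0]
Squared diffs: [0.6567, 95.4177, 70.6541]
Distance = sqrt(166.7285) = 12.9123


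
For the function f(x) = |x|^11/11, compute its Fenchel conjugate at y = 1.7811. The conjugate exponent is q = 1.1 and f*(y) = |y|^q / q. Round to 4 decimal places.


The conjugate exponent q satisfies 1/p + 1/q = 1.
p = 11, so q = 11/(11 - 1) = 1.1
|y|^q = 1.7811^1.1 = 1.8869
f*(1.7811) = 1.8869 / 1.1 = 1.7154


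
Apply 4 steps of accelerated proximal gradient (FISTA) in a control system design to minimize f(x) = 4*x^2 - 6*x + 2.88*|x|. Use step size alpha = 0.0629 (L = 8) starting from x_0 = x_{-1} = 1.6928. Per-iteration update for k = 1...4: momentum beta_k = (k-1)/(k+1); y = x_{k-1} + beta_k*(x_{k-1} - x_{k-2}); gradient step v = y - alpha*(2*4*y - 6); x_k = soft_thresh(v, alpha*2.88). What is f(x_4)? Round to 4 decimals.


FISTA on f(x) = 4*x^2 - 6*x + 2.88*|x|
L = 8, alpha = 0.0629
Iteration 1: beta = 0.0, y = 1.6928 + 0.0*(1.6928 - 1.6928) = 1.6928
  grad(y) = 7.5424, v = y - alpha*grad = 1.2184
  prox(v) = soft_thresh(1.2184, 0.1812) = 1.0372
Iteration 2: beta = 0.3333, y = 1.0372 + 0.3333*(1.0372 - 1.6928) = 0.8187
  grad(y) = 0.5497, v = y - alpha*grad = 0.7841
  prox(v) = soft_thresh(0.7841, 0.1812) = 0.603
Iteration 3: beta = 0.5, y = 0.603 + 0.5*(0.603 - 1.0372) = 0.3859
  grad(y) = -2.9131, v = y - alpha*grad = 0.5691
  prox(v) = soft_thresh(0.5691, 0.1812) = 0.3879
Iteration 4: beta = 0.6, y = 0.3879 + 0.6*(0.3879 - 0.603) = 0.2589
  grad(y) = -3.9287, v = y - alpha*grad = 0.506
  prox(v) = soft_thresh(0.506, 0.1812) = 0.3249
f(x_4) = 4*0.3249^2 - 6*0.3249 + 2.88*|0.3249| = -0.5914
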